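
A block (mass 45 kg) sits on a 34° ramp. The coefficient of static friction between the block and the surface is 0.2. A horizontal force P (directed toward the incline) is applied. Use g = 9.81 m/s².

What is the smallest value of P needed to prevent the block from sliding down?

P_min ≈ 185 N

The block tends to slide down (tan θ > μ_s), so at the point of impending slip friction acts up-slope at its limit: f = μ_s N.
Perpendicular to the incline: N = m g cos θ + P sin θ.
Along the incline: P cos θ + μ_s N = m g sin θ, i.e. P cos θ + μ_s (m g cos θ + P sin θ) = m g sin θ.
Solving, P (cos θ + μ_s sin θ) = m g (sin θ − μ_s cos θ), so P = 441×0.3934/0.9409 = 185 N.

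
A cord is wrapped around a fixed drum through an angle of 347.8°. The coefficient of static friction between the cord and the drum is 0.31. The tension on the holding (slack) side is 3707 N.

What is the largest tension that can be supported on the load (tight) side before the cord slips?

At impending slip the capstan equation gives T₂/T₁ = e^{μβ} with β in radians.
β = 347.8° × π/180 = 6.07 rad.
e^{μβ} = e^{0.31×6.07} = 6.565.
T₂ = T₁ · e^{μβ} = 3707 × 6.565 = 24300 N.

T_max ≈ 24300 N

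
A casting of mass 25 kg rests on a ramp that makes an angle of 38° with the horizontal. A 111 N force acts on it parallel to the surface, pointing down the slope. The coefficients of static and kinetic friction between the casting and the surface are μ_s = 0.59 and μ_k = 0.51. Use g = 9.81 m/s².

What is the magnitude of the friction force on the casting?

f ≈ 98.6 N (up the incline)

Perpendicular to the surface, N = m g cos θ = 25·9.81·cos 38° = 193.3 N.
Parallel to the incline, ΣF = 0 gives f = m g sin θ + P = 151 + 111 = 262 N (up-slope positive).
Static friction can supply at most μ_s N = 114 N.
|262| exceeds 114 N, so the casting slips down-slope; friction is kinetic, f = μ_k N = 0.51×193.3 = 98.6 N.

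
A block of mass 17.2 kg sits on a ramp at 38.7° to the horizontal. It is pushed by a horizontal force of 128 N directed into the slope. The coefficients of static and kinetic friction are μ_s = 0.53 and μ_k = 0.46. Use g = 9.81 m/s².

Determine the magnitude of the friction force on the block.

Normal direction: N = m g cos θ + P sin θ = 211.7 N.
Along the incline, the net driving force (taking up-slope positive) is P cos θ − m g sin θ = 99.9 − 105.5 = -5.603 N, so equilibrium requires friction f = 5.603 N (up-slope).
Maximum static friction: μ_s N = 0.53 × 211.7 = 112.2 N.
Since 5.603 N is within the 112.2 N limit, the block stays put and friction is exactly 5.6 N.

f ≈ 5.6 N (up the incline)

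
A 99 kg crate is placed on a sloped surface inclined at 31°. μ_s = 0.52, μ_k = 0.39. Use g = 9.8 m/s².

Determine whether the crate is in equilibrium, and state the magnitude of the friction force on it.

f ≈ 324 N

N = m g cos θ = 832 N.
Down-slope weight component: m g sin θ = 500 N.
μ_s N = 432 N.
500 > 432 N, so it slides; kinetic friction f = μ_k N = 0.39×832 = 324 N.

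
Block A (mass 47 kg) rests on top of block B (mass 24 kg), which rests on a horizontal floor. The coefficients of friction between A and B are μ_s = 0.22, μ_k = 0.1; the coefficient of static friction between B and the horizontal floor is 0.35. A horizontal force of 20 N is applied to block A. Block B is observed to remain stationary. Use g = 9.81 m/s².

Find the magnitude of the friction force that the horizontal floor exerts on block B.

f ≈ 20 N

Normal force at the A–B interface: N₁ = m_A g = 461.1 N.
Maximum static friction on A from B: μ_s N₁ = 0.22×461.1 = 101.4 N.
P = 20 N is within that limit, so A and B move together (both at rest); the A–B friction is simply f₁ = P = 20 N.
B experiences an equal 20 N forward from A (third law). B is in equilibrium, so the floor supplies f₂ = 20 N of static friction (limit μ_s(m_A+m_B)g = 243.8 N, not exceeded).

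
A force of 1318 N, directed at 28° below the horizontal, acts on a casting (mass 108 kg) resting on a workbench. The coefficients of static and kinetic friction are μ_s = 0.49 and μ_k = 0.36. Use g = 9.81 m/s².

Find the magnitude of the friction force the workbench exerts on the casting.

f ≈ 604 N

N = m g + P sin α = 1059 + 1318×sin 28° = 1678 N.
Horizontally, friction must balance P cos α = 1164 N.
μ_s N = 0.49 × 1678 = 822.3 N.
The required friction exceeds μ_s N, so the casting moves and f = μ_k N = 604 N.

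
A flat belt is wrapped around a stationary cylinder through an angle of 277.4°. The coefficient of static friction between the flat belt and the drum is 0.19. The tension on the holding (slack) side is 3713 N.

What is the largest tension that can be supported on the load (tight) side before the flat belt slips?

T_max ≈ 9320 N

At impending slip the capstan equation gives T₂/T₁ = e^{μβ} with β in radians.
β = 277.4° × π/180 = 4.842 rad.
e^{μβ} = e^{0.19×4.842} = 2.509.
T₂ = T₁ · e^{μβ} = 3713 × 2.509 = 9320 N.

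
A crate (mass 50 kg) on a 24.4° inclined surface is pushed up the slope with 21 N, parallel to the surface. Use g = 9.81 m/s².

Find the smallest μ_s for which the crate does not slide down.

μ_s,min ≈ 0.407

N = m g cos θ = 446.7 N.
Friction must make up the shortfall along the incline: f = m g sin θ − P = 202.6 − 21 = 181.6 N.
At the threshold f = μ_s N, so μ_s,min = 181.6/446.7 = 0.407.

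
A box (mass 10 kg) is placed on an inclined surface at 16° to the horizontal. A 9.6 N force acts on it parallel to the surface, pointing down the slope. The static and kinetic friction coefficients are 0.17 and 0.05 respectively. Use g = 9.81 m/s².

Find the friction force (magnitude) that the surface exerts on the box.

The normal reaction is N = m g cos θ = 94.3 N.
For equilibrium along the incline the friction force must supply f = m g sin θ + P = 27.04 + 9.6 = 36.64 N (positive meaning up-slope).
The static-friction ceiling is μ_s N = 0.17 × 94.3 = 16.03 N.
|36.64| exceeds 16.03 N, so the box slips down-slope; friction is kinetic, f = μ_k N = 0.05×94.3 = 4.71 N.

f ≈ 4.71 N (up the incline)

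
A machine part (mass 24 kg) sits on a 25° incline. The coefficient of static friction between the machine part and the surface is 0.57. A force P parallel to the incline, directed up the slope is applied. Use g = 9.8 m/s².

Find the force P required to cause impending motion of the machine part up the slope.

At impending motion up the slope, friction acts down-slope at its limit: f = μ_s N.
P is parallel to the surface, so N = m g cos θ = 213 N.
Along the incline: P = m g sin θ + μ_s N = 99.4 + 0.57×213 = 221 N.

P ≈ 221 N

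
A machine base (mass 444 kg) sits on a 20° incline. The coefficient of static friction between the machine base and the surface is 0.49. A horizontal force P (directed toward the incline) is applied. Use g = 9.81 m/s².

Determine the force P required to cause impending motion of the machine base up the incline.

At impending motion up the slope, friction acts down-slope at its limit: f = μ_s N.
Perpendicular to the incline: N = m g cos θ + P sin θ.
Along the incline: P cos θ = m g sin θ + μ_s N = m g sin θ + μ_s (m g cos θ + P sin θ).
Solving, P (cos θ − μ_s sin θ) = m g (sin θ + μ_s cos θ), so P = 444×9.81×(sin 20° + 0.49 cos 20°)/(cos 20° − 0.49 sin 20°) = 4360×0.8025/0.7721 = 4530 N.

P ≈ 4530 N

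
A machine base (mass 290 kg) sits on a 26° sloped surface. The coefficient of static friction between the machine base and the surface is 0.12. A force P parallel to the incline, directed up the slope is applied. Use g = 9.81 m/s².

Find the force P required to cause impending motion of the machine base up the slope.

At impending motion up the slope, friction acts down-slope at its limit: f = μ_s N.
P is parallel to the surface, so N = m g cos θ = 2560 N.
Along the incline: P = m g sin θ + μ_s N = 1250 + 0.12×2560 = 1550 N.

P ≈ 1550 N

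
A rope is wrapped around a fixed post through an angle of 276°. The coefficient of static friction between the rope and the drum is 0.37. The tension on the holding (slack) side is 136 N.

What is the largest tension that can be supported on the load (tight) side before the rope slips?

At impending slip the capstan equation gives T₂/T₁ = e^{μβ} with β in radians.
β = 276° × π/180 = 4.817 rad.
e^{μβ} = e^{0.37×4.817} = 5.944.
T₂ = T₁ · e^{μβ} = 136 × 5.944 = 808 N.

T_max ≈ 808 N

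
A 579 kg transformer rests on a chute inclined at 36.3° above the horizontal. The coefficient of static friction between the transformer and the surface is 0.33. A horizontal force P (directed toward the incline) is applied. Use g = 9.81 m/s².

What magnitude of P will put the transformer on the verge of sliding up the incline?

P ≈ 7980 N

At impending motion up the slope, friction acts down-slope at its limit: f = μ_s N.
Perpendicular to the incline: N = m g cos θ + P sin θ.
Along the incline: P cos θ = m g sin θ + μ_s N = m g sin θ + μ_s (m g cos θ + P sin θ).
Solving, P (cos θ − μ_s sin θ) = m g (sin θ + μ_s cos θ), so P = 579×9.81×(sin 36.3° + 0.33 cos 36.3°)/(cos 36.3° − 0.33 sin 36.3°) = 5680×0.858/0.6106 = 7980 N.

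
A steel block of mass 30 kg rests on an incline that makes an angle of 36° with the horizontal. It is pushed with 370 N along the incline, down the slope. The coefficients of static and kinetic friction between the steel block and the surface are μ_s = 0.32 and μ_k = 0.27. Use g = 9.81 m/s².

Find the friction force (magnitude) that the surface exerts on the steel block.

f ≈ 64.3 N (up the incline)

Normal force: N = m g cos θ = 30 × 9.81 × cos 36° = 238.1 N.
The friction needed for equilibrium is m g sin θ + P = 173 + 370 = 543 N, measured positive up-slope.
Static friction can supply at most μ_s N = 76.19 N.
|543| exceeds 76.19 N, so the steel block slips down-slope; friction is kinetic, f = μ_k N = 0.27×238.1 = 64.3 N.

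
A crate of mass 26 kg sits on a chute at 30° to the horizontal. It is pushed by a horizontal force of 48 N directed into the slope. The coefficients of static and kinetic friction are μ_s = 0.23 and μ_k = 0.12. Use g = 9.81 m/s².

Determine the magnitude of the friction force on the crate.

Normal direction: N = m g cos θ + P sin θ = 244.9 N.
Along the incline, the net driving force (taking up-slope positive) is P cos θ − m g sin θ = 41.57 − 127.5 = -85.96 N, so equilibrium requires friction f = 85.96 N (up-slope).
Maximum static friction: μ_s N = 0.23 × 244.9 = 56.32 N.
|f_req| = 85.96 > 56.32 N → the crate slides down the incline; f = μ_k N = 0.12 × 244.9 = 29.4 N.

f ≈ 29.4 N (up the incline)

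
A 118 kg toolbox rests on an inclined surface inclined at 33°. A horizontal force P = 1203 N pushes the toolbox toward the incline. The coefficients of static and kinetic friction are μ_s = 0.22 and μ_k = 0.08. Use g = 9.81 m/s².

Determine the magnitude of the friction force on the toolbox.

f ≈ 130 N (down the incline)

The horizontal push has a component P sin θ into the surface, so N = m g cos θ + P sin θ = 970.8 + 655.2 = 1626 N.
Along the incline, the net driving force (taking up-slope positive) is P cos θ − m g sin θ = 1009 − 630.5 = 378.5 N, so equilibrium requires friction f = -378.5 N (down-slope).
Maximum static friction: μ_s N = 0.22 × 1626 = 357.7 N.
The required 378.5 N exceeds the static limit, so the toolbox slides up-slope and f = μ_k N = 0.08×1626 = 130 N.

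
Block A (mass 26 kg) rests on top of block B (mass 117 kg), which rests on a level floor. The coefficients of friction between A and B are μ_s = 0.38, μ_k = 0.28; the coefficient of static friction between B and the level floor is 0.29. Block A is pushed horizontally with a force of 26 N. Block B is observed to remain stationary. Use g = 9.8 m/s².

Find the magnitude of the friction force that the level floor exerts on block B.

f ≈ 26 N

The normal force B exerts on A is simply A's weight, N₁ = 254.8 N.
So the A–B interface can sustain at most μ_s N₁ = 96.82 N of static friction.
Since P = 26 N ≤ 96.82 N, A does not slip on B; friction on A equals P = 26 N.
B experiences an equal 26 N forward from A (third law). B is in equilibrium, so the floor supplies f₂ = 26 N of static friction (limit μ_s(m_A+m_B)g = 406.4 N, not exceeded).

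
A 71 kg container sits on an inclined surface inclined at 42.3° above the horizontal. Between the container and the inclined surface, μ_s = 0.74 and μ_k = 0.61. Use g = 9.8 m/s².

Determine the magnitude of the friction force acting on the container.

The normal reaction is N = m g cos θ = 514.6 N.
For equilibrium along the incline, friction must balance the weight component: f = m g sin θ = 468.3 N up the slope.
Static friction can supply at most μ_s N = 380.8 N.
Since |468.3| > 380.8 N, static friction cannot hold it; the container slides down the incline and kinetic friction applies: f = μ_k N = 0.61 × 514.6 = 314 N.

f ≈ 314 N (up the incline)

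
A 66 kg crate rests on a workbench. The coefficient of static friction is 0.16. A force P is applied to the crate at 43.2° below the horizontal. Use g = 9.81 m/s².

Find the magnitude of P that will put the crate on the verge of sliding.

P ≈ 167 N

N = m g + P sin α (the push presses the crate into the workbench).
At impending slip, P cos α = μ_s N = μ_s (m g + P sin α).
Solving: P (cos α − μ_s sin α) = μ_s m g → P = 0.16×647/(cos 43.2° − 0.16 sin 43.2°) = 104/0.6194 = 167 N.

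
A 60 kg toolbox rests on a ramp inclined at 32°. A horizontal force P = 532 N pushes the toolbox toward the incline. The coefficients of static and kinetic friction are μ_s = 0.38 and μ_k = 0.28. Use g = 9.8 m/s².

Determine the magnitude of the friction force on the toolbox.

f ≈ 140 N (down the incline)

Resolve perpendicular to the incline: N = m g cos θ + P sin θ = 60×9.8×cos 32° + 532×sin 32° = 780.6 N.
Parallel to the incline: P cos θ − m g sin θ = 451.2 − 311.6 = 139.6 N; the friction needed to balance this is 139.6 N acting down the slope.
Maximum static friction: μ_s N = 0.38 × 780.6 = 296.6 N.
Since 139.6 N is within the 296.6 N limit, the toolbox stays put and friction is exactly 140 N.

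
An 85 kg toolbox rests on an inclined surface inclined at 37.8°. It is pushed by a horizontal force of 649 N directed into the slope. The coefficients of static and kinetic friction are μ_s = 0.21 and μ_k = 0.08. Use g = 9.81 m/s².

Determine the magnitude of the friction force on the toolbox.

f ≈ 1.74 N (down the incline)

Normal direction: N = m g cos θ + P sin θ = 1057 N.
Parallel to the incline: P cos θ − m g sin θ = 512.8 − 511.1 = 1.738 N; the friction needed to balance this is 1.738 N acting down the slope.
The limit of static friction is μ_s N = 221.9 N.
Since 1.738 N is within the 221.9 N limit, the toolbox stays put and friction is exactly 1.74 N.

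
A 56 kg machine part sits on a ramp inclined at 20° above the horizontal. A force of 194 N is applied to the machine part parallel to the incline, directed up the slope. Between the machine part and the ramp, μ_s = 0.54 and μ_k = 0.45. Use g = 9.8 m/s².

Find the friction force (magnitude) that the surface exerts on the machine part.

Normal force: N = m g cos θ = 56 × 9.8 × cos 20° = 515.7 N.
Parallel to the incline, ΣF = 0 gives f = m g sin θ − P = 187.7 − 194 = -6.299 N (up-slope positive).
Static friction can supply at most μ_s N = 278.5 N.
Since |-6.299| ≤ 278.5 N, static friction is sufficient; f equals the required value, not μ_s N.

f ≈ 6.3 N (down the incline)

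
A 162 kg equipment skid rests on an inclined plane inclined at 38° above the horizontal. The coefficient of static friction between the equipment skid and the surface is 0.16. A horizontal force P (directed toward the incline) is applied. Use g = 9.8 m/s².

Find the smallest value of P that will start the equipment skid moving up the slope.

P ≈ 1710 N

At impending motion up the slope, friction acts down-slope at its limit: f = μ_s N.
Perpendicular to the incline: N = m g cos θ + P sin θ.
Along the incline: P cos θ = m g sin θ + μ_s N = m g sin θ + μ_s (m g cos θ + P sin θ).
Solving, P (cos θ − μ_s sin θ) = m g (sin θ + μ_s cos θ), so P = 162×9.8×(sin 38° + 0.16 cos 38°)/(cos 38° − 0.16 sin 38°) = 1590×0.7417/0.6895 = 1710 N.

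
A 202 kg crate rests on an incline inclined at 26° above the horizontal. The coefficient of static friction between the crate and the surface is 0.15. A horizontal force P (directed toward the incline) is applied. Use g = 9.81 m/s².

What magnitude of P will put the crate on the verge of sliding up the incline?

P ≈ 1360 N

At impending motion up the slope, friction acts down-slope at its limit: f = μ_s N.
Perpendicular to the incline: N = m g cos θ + P sin θ.
Along the incline: P cos θ = m g sin θ + μ_s N = m g sin θ + μ_s (m g cos θ + P sin θ).
Solving, P (cos θ − μ_s sin θ) = m g (sin θ + μ_s cos θ), so P = 202×9.81×(sin 26° + 0.15 cos 26°)/(cos 26° − 0.15 sin 26°) = 1980×0.5732/0.833 = 1360 N.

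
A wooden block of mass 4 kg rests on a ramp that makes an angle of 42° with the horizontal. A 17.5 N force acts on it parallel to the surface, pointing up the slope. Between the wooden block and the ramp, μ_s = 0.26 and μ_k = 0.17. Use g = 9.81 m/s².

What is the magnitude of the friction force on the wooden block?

The normal reaction is N = m g cos θ = 29.16 N.
Parallel to the incline, ΣF = 0 gives f = m g sin θ − P = 26.26 − 17.5 = 8.757 N (up-slope positive).
Static friction can supply at most μ_s N = 7.582 N.
|8.757| exceeds 7.582 N, so the wooden block slips down-slope; friction is kinetic, f = μ_k N = 0.17×29.16 = 4.96 N.

f ≈ 4.96 N (up the incline)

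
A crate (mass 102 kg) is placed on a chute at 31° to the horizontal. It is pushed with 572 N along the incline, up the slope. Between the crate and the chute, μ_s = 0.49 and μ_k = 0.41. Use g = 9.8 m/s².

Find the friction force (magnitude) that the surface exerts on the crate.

f ≈ 57.2 N (down the incline)

Normal force: N = m g cos θ = 102 × 9.8 × cos 31° = 856.8 N.
Parallel to the incline, ΣF = 0 gives f = m g sin θ − P = 514.8 − 572 = -57.17 N (up-slope positive).
Static friction can supply at most μ_s N = 419.8 N.
Since |-57.17| ≤ 419.8 N, no slip — friction simply equals what equilibrium demands.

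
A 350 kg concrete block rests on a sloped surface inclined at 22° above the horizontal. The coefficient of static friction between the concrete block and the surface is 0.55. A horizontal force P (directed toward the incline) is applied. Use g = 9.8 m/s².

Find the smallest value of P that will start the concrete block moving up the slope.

At impending motion up the slope, friction acts down-slope at its limit: f = μ_s N.
Perpendicular to the incline: N = m g cos θ + P sin θ.
Along the incline: P cos θ = m g sin θ + μ_s N = m g sin θ + μ_s (m g cos θ + P sin θ).
Solving, P (cos θ − μ_s sin θ) = m g (sin θ + μ_s cos θ), so P = 350×9.8×(sin 22° + 0.55 cos 22°)/(cos 22° − 0.55 sin 22°) = 3430×0.8846/0.7212 = 4210 N.

P ≈ 4210 N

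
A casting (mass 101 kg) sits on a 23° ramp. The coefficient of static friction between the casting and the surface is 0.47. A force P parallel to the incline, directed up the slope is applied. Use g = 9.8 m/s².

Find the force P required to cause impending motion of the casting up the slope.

P ≈ 815 N

At impending motion up the slope, friction acts down-slope at its limit: f = μ_s N.
P is parallel to the surface, so N = m g cos θ = 911 N.
Along the incline: P = m g sin θ + μ_s N = 387 + 0.47×911 = 815 N.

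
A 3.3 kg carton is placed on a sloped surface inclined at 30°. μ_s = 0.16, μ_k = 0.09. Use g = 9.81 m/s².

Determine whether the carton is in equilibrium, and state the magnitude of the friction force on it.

N = m g cos θ = 28 N.
Down-slope weight component: m g sin θ = 16.2 N.
μ_s N = 4.49 N.
16.2 > 4.49 N, so it slides; kinetic friction f = μ_k N = 0.09×28 = 2.52 N.

f ≈ 2.52 N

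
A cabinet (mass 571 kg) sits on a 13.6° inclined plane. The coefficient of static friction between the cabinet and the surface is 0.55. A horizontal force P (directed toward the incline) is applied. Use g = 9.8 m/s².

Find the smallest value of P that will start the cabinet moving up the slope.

At impending motion up the slope, friction acts down-slope at its limit: f = μ_s N.
Perpendicular to the incline: N = m g cos θ + P sin θ.
Along the incline: P cos θ = m g sin θ + μ_s N = m g sin θ + μ_s (m g cos θ + P sin θ).
Solving, P (cos θ − μ_s sin θ) = m g (sin θ + μ_s cos θ), so P = 571×9.8×(sin 13.6° + 0.55 cos 13.6°)/(cos 13.6° − 0.55 sin 13.6°) = 5600×0.7697/0.8426 = 5110 N.

P ≈ 5110 N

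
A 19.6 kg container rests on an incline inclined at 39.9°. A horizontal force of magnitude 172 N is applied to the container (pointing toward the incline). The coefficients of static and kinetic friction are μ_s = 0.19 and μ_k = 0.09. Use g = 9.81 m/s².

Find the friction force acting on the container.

f ≈ 8.62 N (down the incline)

The horizontal push has a component P sin θ into the surface, so N = m g cos θ + P sin θ = 147.5 + 110.3 = 257.8 N.
Parallel to the incline: P cos θ − m g sin θ = 132 − 123.3 = 8.617 N; the friction needed to balance this is 8.617 N acting down the slope.
The limit of static friction is μ_s N = 48.99 N.
|f_req| = 8.617 ≤ 48.99 N → the container is in equilibrium; friction equals the required value.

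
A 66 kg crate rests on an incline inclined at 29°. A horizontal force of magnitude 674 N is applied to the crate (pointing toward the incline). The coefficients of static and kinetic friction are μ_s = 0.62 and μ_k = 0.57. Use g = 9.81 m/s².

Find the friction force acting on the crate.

Normal direction: N = m g cos θ + P sin θ = 893 N.
Parallel to the incline: P cos θ − m g sin θ = 589.5 − 313.9 = 275.6 N; the friction needed to balance this is 275.6 N acting down the slope.
The limit of static friction is μ_s N = 553.7 N.
|f_req| = 275.6 ≤ 553.7 N → the crate is in equilibrium; friction equals the required value.

f ≈ 276 N (down the incline)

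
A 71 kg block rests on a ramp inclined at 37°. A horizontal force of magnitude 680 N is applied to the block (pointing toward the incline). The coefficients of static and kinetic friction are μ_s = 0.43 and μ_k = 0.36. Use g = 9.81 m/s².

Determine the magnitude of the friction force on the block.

f ≈ 124 N (down the incline)

Normal direction: N = m g cos θ + P sin θ = 965.5 N.
Along the incline, the net driving force (taking up-slope positive) is P cos θ − m g sin θ = 543.1 − 419.2 = 123.9 N, so equilibrium requires friction f = -123.9 N (down-slope).
Maximum static friction: μ_s N = 0.43 × 965.5 = 415.2 N.
Since 123.9 N is within the 415.2 N limit, the block stays put and friction is exactly 124 N.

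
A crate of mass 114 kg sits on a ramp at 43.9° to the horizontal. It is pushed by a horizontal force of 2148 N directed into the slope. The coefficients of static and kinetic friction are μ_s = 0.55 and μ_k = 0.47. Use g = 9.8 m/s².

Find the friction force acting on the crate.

Resolve perpendicular to the incline: N = m g cos θ + P sin θ = 114×9.8×cos 43.9° + 2148×sin 43.9° = 2294 N.
Along the incline, the net driving force (taking up-slope positive) is P cos θ − m g sin θ = 1548 − 774.7 = 773.1 N, so equilibrium requires friction f = -773.1 N (down-slope).
Maximum static friction: μ_s N = 0.55 × 2294 = 1262 N.
Since 773.1 N is within the 1262 N limit, the crate stays put and friction is exactly 773 N.

f ≈ 773 N (down the incline)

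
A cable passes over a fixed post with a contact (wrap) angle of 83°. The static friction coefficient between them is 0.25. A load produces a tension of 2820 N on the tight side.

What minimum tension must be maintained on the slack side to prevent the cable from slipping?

Capstan equation at impending slip: T_tight/T_slack = e^{μβ}.
β = 83° = 1.449 rad; e^{μβ} = e^{0.25×1.449} = 1.436.
T_slack = T_tight / e^{μβ} = 2820 / 1.436 = 1960 N.

T_min ≈ 1960 N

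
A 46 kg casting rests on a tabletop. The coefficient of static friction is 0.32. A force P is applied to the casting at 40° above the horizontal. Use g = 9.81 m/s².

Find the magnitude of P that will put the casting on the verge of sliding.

N = m g − P sin α (the pull lifts the casting).
At impending slip, P cos α = μ_s N = μ_s (m g − P sin α).
Solving: P (cos α + μ_s sin α) = μ_s m g → P = 0.32×451/(cos 40° + 0.32 sin 40°) = 144/0.9717 = 149 N.

P ≈ 149 N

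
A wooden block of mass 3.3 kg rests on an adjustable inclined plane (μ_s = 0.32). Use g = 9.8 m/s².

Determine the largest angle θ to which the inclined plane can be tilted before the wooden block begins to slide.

At the slip threshold, m g sin θ = μ_s · m g cos θ, so tan θ = μ_s.
θ_max = arctan(0.32) = 17.7°.

θ_max ≈ 17.7°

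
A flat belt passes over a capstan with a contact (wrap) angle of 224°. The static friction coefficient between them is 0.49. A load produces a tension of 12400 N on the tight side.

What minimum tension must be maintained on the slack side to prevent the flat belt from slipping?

T_min ≈ 1830 N

Capstan equation at impending slip: T_tight/T_slack = e^{μβ}.
β = 224° = 3.91 rad; e^{μβ} = e^{0.49×3.91} = 6.792.
T_slack = T_tight / e^{μβ} = 12400 / 6.792 = 1830 N.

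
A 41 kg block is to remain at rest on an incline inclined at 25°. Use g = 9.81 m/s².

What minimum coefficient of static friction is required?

μ_s,min ≈ 0.466

At the slip threshold m g sin θ = μ_s m g cos θ, so μ_s,min = tan θ.
μ_s,min = tan 25° = 0.466.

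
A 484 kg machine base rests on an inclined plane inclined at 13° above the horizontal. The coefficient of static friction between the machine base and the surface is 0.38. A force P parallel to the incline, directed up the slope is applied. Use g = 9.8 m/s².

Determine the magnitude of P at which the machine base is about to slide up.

At impending motion up the slope, friction acts down-slope at its limit: f = μ_s N.
P is parallel to the surface, so N = m g cos θ = 4620 N.
Along the incline: P = m g sin θ + μ_s N = 1070 + 0.38×4620 = 2820 N.

P ≈ 2820 N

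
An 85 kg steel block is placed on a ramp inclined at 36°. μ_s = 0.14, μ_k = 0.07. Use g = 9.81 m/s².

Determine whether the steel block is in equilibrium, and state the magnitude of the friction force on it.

f ≈ 47.2 N

N = m g cos θ = 675 N.
Down-slope weight component: m g sin θ = 490 N.
μ_s N = 94.4 N.
490 > 94.4 N, so it slides; kinetic friction f = μ_k N = 0.07×675 = 47.2 N.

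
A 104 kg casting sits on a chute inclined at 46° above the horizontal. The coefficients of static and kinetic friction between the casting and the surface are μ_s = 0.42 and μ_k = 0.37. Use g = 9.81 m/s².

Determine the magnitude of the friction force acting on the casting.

Normal force: N = m g cos θ = 104 × 9.81 × cos 46° = 708.7 N.
For equilibrium along the incline, friction must balance the weight component: f = m g sin θ = 733.9 N up the slope.
Static friction can supply at most μ_s N = 297.7 N.
|733.9| exceeds 297.7 N, so the casting slips down-slope; friction is kinetic, f = μ_k N = 0.37×708.7 = 262 N.

f ≈ 262 N (up the incline)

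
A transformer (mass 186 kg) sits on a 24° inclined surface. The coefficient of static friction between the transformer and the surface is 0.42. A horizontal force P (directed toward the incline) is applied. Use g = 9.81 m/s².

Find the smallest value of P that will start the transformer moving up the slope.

P ≈ 1940 N

At impending motion up the slope, friction acts down-slope at its limit: f = μ_s N.
Perpendicular to the incline: N = m g cos θ + P sin θ.
Along the incline: P cos θ = m g sin θ + μ_s N = m g sin θ + μ_s (m g cos θ + P sin θ).
Solving, P (cos θ − μ_s sin θ) = m g (sin θ + μ_s cos θ), so P = 186×9.81×(sin 24° + 0.42 cos 24°)/(cos 24° − 0.42 sin 24°) = 1820×0.7904/0.7427 = 1940 N.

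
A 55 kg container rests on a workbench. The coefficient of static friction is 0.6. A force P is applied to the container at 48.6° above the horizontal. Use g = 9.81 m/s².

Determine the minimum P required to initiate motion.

N = m g − P sin α (the pull lifts the container).
At impending slip, P cos α = μ_s N = μ_s (m g − P sin α).
Solving: P (cos α + μ_s sin α) = μ_s m g → P = 0.6×540/(cos 48.6° + 0.6 sin 48.6°) = 324/1.111 = 291 N.

P ≈ 291 N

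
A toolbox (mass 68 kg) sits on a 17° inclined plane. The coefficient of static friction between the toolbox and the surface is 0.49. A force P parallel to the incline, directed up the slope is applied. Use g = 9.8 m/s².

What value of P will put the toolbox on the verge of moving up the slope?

At impending motion up the slope, friction acts down-slope at its limit: f = μ_s N.
P is parallel to the surface, so N = m g cos θ = 637 N.
Along the incline: P = m g sin θ + μ_s N = 195 + 0.49×637 = 507 N.

P ≈ 507 N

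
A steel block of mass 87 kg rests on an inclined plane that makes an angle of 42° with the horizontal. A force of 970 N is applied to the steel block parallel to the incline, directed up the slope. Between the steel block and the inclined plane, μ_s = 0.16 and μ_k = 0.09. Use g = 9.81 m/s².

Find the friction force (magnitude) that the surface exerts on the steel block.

Normal force: N = m g cos θ = 87 × 9.81 × cos 42° = 634.3 N.
For equilibrium along the incline the friction force must supply f = m g sin θ − P = 571.1 − 970 = -398.9 N (positive meaning up-slope).
The static-friction ceiling is μ_s N = 0.16 × 634.3 = 101.5 N.
Since |-398.9| > 101.5 N, static friction cannot hold it; the steel block slides up the incline and kinetic friction applies: f = μ_k N = 0.09 × 634.3 = 57.1 N.

f ≈ 57.1 N (down the incline)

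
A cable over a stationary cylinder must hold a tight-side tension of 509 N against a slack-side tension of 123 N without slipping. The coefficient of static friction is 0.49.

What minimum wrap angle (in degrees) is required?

T₂/T₁ = e^{μβ} → β = ln(T₂/T₁)/μ.
β = ln(509/123)/0.49 = 1.42/0.49 = 2.898 rad.
In degrees: β = 2.898 × 180/π = 166°.

β_min ≈ 166°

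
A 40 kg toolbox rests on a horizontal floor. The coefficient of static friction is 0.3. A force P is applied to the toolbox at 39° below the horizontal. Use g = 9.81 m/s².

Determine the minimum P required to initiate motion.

N = m g + P sin α (the push presses the toolbox into the horizontal floor).
At impending slip, P cos α = μ_s N = μ_s (m g + P sin α).
Solving: P (cos α − μ_s sin α) = μ_s m g → P = 0.3×392/(cos 39° − 0.3 sin 39°) = 118/0.5883 = 200 N.

P ≈ 200 N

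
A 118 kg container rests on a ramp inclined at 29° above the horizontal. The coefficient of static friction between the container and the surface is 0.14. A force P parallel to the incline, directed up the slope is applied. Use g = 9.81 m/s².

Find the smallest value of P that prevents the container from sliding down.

The container tends to slide down (tan θ > μ_s), so at the point of impending slip friction acts up-slope at its limit: f = μ_s N.
P is parallel to the surface, so N = m g cos θ = 1010 N.
Along the incline: P + μ_s N = m g sin θ, so P = 561 − 0.14×1010 = 419 N.

P_min ≈ 419 N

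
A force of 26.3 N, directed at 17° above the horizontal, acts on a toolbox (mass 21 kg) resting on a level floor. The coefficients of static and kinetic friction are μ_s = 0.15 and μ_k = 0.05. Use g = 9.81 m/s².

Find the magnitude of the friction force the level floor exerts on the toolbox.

Vertical equilibrium gives N = m g − P sin α = 198.3 N.
The horizontal driving force is P cos α = 25.15 N, so equilibrium needs friction f = 25.15 N.
The static-friction limit is μ_s N = 29.75 N.
Since 25.15 N does not exceed the limit, the toolbox stays at rest and f = 25.2 N.

f ≈ 25.2 N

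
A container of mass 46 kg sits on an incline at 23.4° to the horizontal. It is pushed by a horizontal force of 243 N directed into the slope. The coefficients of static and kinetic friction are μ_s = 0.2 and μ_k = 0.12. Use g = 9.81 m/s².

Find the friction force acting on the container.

f ≈ 43.8 N (down the incline)

The horizontal push has a component P sin θ into the surface, so N = m g cos θ + P sin θ = 414.1 + 96.51 = 510.7 N.
Along the incline, the net driving force (taking up-slope positive) is P cos θ − m g sin θ = 223 − 179.2 = 43.8 N, so equilibrium requires friction f = -43.8 N (down-slope).
The limit of static friction is μ_s N = 102.1 N.
Since 43.8 N is within the 102.1 N limit, the container stays put and friction is exactly 43.8 N.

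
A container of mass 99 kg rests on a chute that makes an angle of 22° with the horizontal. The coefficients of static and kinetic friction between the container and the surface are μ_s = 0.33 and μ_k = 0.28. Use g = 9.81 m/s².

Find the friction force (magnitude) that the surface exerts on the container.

The normal reaction is N = m g cos θ = 900.5 N.
Along the slope the weight component is m g sin θ = 363.8 N; friction must supply exactly this, acting up-slope.
Maximum static friction available: μ_s N = 0.33 × 900.5 = 297.2 N.
|363.8| exceeds 297.2 N, so the container slips down-slope; friction is kinetic, f = μ_k N = 0.28×900.5 = 252 N.

f ≈ 252 N (up the incline)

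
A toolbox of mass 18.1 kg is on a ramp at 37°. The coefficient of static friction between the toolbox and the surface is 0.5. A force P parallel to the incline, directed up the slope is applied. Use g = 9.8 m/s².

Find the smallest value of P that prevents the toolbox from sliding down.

P_min ≈ 35.9 N

The toolbox tends to slide down (tan θ > μ_s), so at the point of impending slip friction acts up-slope at its limit: f = μ_s N.
P is parallel to the surface, so N = m g cos θ = 142 N.
Along the incline: P + μ_s N = m g sin θ, so P = 107 − 0.5×142 = 35.9 N.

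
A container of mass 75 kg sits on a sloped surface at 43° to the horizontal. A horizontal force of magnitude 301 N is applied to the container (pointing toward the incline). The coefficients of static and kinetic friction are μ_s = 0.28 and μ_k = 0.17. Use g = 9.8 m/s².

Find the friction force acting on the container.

Normal direction: N = m g cos θ + P sin θ = 742.8 N.
Parallel to the incline: P cos θ − m g sin θ = 220.1 − 501.3 = -281.1 N; the friction needed to balance this is 281.1 N acting up the slope.
Maximum static friction: μ_s N = 0.28 × 742.8 = 208 N.
|f_req| = 281.1 > 208 N → the container slides down the incline; f = μ_k N = 0.17 × 742.8 = 126 N.

f ≈ 126 N (up the incline)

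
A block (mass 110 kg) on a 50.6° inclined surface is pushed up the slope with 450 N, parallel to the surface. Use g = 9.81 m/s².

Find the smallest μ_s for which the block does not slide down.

N = m g cos θ = 684.9 N.
Friction must make up the shortfall along the incline: f = m g sin θ − P = 833.9 − 450 = 383.9 N.
At the threshold f = μ_s N, so μ_s,min = 383.9/684.9 = 0.56.

μ_s,min ≈ 0.56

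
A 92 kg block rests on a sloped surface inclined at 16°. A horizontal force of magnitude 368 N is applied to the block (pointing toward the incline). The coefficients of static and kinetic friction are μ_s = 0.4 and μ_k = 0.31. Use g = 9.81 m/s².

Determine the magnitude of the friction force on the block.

f ≈ 105 N (down the incline)

The horizontal push has a component P sin θ into the surface, so N = m g cos θ + P sin θ = 867.6 + 101.4 = 969 N.
Along the incline, the net driving force (taking up-slope positive) is P cos θ − m g sin θ = 353.7 − 248.8 = 105 N, so equilibrium requires friction f = -105 N (down-slope).
Maximum static friction: μ_s N = 0.4 × 969 = 387.6 N.
|f_req| = 105 ≤ 387.6 N → the block is in equilibrium; friction equals the required value.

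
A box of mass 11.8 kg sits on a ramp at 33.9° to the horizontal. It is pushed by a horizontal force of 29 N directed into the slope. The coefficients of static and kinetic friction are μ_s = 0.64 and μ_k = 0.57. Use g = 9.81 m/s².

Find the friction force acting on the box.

f ≈ 40.5 N (up the incline)

Normal direction: N = m g cos θ + P sin θ = 112.3 N.
Along the incline, the net driving force (taking up-slope positive) is P cos θ − m g sin θ = 24.07 − 64.56 = -40.49 N, so equilibrium requires friction f = 40.49 N (up-slope).
The limit of static friction is μ_s N = 71.84 N.
Since 40.49 N is within the 71.84 N limit, the box stays put and friction is exactly 40.5 N.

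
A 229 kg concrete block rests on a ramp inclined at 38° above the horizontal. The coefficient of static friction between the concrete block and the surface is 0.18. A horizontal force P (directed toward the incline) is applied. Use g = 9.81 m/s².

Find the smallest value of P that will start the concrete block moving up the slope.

At impending motion up the slope, friction acts down-slope at its limit: f = μ_s N.
Perpendicular to the incline: N = m g cos θ + P sin θ.
Along the incline: P cos θ = m g sin θ + μ_s N = m g sin θ + μ_s (m g cos θ + P sin θ).
Solving, P (cos θ − μ_s sin θ) = m g (sin θ + μ_s cos θ), so P = 229×9.81×(sin 38° + 0.18 cos 38°)/(cos 38° − 0.18 sin 38°) = 2250×0.7575/0.6772 = 2510 N.

P ≈ 2510 N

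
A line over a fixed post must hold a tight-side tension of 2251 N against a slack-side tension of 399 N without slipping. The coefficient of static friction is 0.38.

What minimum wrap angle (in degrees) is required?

β_min ≈ 261°

T₂/T₁ = e^{μβ} → β = ln(T₂/T₁)/μ.
β = ln(2251/399)/0.38 = 1.73/0.38 = 4.553 rad.
In degrees: β = 4.553 × 180/π = 261°.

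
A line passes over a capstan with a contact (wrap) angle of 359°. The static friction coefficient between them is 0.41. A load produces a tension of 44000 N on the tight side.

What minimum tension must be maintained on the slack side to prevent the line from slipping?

Capstan equation at impending slip: T_tight/T_slack = e^{μβ}.
β = 359° = 6.266 rad; e^{μβ} = e^{0.41×6.266} = 13.05.
T_slack = T_tight / e^{μβ} = 44000 / 13.05 = 3370 N.

T_min ≈ 3370 N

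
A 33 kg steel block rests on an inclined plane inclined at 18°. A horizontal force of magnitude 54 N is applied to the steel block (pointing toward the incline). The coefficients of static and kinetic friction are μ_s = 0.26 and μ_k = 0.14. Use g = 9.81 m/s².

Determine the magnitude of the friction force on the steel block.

Resolve perpendicular to the incline: N = m g cos θ + P sin θ = 33×9.81×cos 18° + 54×sin 18° = 324.6 N.
Parallel to the incline: P cos θ − m g sin θ = 51.36 − 100 = -48.68 N; the friction needed to balance this is 48.68 N acting up the slope.
The limit of static friction is μ_s N = 84.39 N.
Since 48.68 N is within the 84.39 N limit, the steel block stays put and friction is exactly 48.7 N.

f ≈ 48.7 N (up the incline)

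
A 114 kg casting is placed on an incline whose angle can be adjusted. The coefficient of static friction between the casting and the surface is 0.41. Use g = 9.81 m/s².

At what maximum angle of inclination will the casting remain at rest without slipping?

At the slip threshold, m g sin θ = μ_s · m g cos θ, so tan θ = μ_s.
θ_max = arctan(0.41) = 22.3°.

θ_max ≈ 22.3°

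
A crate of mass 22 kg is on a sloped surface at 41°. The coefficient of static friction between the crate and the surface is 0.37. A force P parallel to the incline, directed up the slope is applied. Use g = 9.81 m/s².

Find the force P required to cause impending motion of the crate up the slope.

P ≈ 202 N

At impending motion up the slope, friction acts down-slope at its limit: f = μ_s N.
P is parallel to the surface, so N = m g cos θ = 163 N.
Along the incline: P = m g sin θ + μ_s N = 142 + 0.37×163 = 202 N.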